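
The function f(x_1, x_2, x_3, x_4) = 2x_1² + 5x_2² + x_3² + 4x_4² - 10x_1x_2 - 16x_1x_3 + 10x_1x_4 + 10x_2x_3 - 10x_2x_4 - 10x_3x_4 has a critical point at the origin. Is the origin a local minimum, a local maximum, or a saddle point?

saddle point

The Hessian at the origin is H = [[4, -10, -16, 10], [-10, 10, 10, -10], [-16, 10, 2, -10], [10, -10, -10, 8]].
Symmetric row and column elimination reduces H to a congruent diagonal form with pivots 4, -15, -2, -2.
Counting signs: 1 positive, 3 negative.
H is indefinite, so the origin is a saddle point.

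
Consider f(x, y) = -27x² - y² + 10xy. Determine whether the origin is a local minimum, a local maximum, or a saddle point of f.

The Hessian at the origin is H = [[-54, 10], [10, -2]].
det H = -54·-2 − (10)² = 8 > 0 and H[1,1] = -54 < 0, so H is negative definite.
Therefore the origin is a local maximum.

local maximum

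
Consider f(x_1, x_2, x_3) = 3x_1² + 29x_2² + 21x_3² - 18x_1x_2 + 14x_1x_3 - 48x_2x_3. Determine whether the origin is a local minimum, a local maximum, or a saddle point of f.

The Hessian at the origin is H = [[6, -18, 14], [-18, 58, -48], [14, -48, 42]].
An LDLᵀ factorisation of H has diagonal entries 6, 4, 1/3.
Counting signs: 3 positive.
H is positive definite, so the origin is a strict local minimum.

local minimum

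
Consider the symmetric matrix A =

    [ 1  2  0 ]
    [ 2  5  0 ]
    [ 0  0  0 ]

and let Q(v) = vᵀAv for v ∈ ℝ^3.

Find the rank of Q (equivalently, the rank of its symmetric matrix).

Row-reducing A symmetrically gives the diagonal entries 1, 1, 0.
Counting signs: 2 positive, 1 zero.
The rank is the number of nonzero pivots: 2.

2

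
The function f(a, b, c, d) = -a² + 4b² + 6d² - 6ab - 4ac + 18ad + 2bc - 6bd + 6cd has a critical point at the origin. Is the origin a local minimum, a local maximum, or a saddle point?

saddle point

The Hessian at the origin is H = [[-2, -6, -4, 18], [-6, 8, 2, -6], [-4, 2, 0, 6], [18, -6, 6, 12]].
Congruent diagonalization of H (simultaneous row and column reduction) yields pivots -2, 26, 6/13, 24.
That gives 3 positive, 1 negative pivots.
H is indefinite, so the origin is a saddle point.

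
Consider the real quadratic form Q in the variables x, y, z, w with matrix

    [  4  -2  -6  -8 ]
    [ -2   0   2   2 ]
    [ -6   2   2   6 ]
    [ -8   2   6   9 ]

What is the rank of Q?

An LDLᵀ factorisation of A has diagonal entries 4, -1, -6, -1/3.
That gives 1 positive, 3 negative pivots.
The rank is the number of nonzero pivots: 4.

4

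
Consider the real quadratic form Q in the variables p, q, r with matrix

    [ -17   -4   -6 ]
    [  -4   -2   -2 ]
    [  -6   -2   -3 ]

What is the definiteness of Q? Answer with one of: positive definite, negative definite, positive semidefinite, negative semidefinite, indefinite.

negative definite

Leading principal minors: Δ_1 = -17, Δ_2 = 18, Δ_3 = -10.
The signs alternate starting with Δ_1 < 0, so by Sylvester's criterion Q is negative definite.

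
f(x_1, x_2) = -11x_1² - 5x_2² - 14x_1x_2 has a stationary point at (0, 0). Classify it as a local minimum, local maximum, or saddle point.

local maximum

The Hessian at the origin is H = [[-22, -14], [-14, -10]].
det H = -22·-10 − (-14)² = 24 > 0 and H[1,1] = -22 < 0, so H is negative definite.
Therefore the origin is a local maximum.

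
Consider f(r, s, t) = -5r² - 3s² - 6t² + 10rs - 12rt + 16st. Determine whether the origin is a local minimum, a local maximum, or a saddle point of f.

saddle point

The Hessian at the origin is H = [[-10, 10, -12], [10, -6, 16], [-12, 16, -12]].
Row-reducing H symmetrically gives the diagonal entries -10, 4, -8/5.
Counting signs: 1 positive, 2 negative.
H is indefinite, so the origin is a saddle point.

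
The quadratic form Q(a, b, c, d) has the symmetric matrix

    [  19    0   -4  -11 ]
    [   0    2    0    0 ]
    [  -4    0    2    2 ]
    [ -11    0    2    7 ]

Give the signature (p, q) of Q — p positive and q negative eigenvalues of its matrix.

(4, 0)

Applying the same elementary operations to the rows and columns of A produces a congruent diagonal matrix with entries 19, 2, 22/19, 6/11.
So there are 4 positive pivots.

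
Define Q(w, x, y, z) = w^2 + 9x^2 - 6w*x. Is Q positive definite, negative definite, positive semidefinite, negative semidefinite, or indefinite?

positive semidefinite

Write A = [[1, -3, 0, 0], [-3, 9, 0, 0], [0, 0, 0, 0], [0, 0, 0, 0]].
Row-reducing A symmetrically gives the diagonal entries 1, 0, 0, 0.
That gives 1 positive, 3 zero pivots.
Hence Q is positive semidefinite.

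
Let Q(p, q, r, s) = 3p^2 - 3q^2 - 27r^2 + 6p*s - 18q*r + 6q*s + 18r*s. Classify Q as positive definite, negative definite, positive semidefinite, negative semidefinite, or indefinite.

indefinite

The symmetric matrix is A = [[3, 0, 0, 3], [0, -3, -9, 3], [0, -9, -27, 9], [3, 3, 9, 0]].
Row-reducing A symmetrically gives the diagonal entries 3, -3, 0, 0.
Counting signs: 1 positive, 1 negative, 2 zero.
Hence Q is indefinite.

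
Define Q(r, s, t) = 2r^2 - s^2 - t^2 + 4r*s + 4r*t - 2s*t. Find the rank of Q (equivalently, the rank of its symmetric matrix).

2

Write A = [[2, 2, 2], [2, -1, -1], [2, -1, -1]].
Congruent diagonalization of A (simultaneous row and column reduction) yields pivots 2, -3, 0.
That gives 1 positive, 1 negative, 1 zero pivots.
The rank is the number of nonzero pivots: 2.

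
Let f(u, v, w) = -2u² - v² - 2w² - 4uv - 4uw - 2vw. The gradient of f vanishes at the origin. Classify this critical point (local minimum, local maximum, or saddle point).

The Hessian at the origin is H = [[-4, -4, -4], [-4, -2, -2], [-4, -2, -4]].
Row-reducing H symmetrically gives the diagonal entries -4, 2, -2.
Counting signs: 1 positive, 2 negative.
H is indefinite, so the origin is a saddle point.

saddle point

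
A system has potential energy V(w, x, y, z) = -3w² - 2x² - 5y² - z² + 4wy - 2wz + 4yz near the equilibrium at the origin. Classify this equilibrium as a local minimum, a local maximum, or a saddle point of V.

local maximum

The Hessian at the origin is H = [[-6, 0, 4, -2], [0, -4, 0, 0], [4, 0, -10, 4], [-2, 0, 4, -2]].
Congruent diagonalization of H (simultaneous row and column reduction) yields pivots -6, -4, -22/3, -4/11.
Counting signs: 4 negative.
H is negative definite, so the origin is a strict local maximum.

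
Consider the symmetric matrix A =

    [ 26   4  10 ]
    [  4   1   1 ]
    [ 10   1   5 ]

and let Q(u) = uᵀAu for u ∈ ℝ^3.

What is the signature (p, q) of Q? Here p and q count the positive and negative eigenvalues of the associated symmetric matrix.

(3, 0)

Applying the same elementary operations to the rows and columns of A produces a congruent diagonal matrix with entries 26, 5/13, 2/5.
That gives 3 positive pivots.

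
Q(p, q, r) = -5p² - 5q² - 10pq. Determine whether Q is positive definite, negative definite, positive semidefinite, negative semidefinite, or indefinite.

Write A = [[-5, -5, 0], [-5, -5, 0], [0, 0, 0]].
Row-reducing A symmetrically gives the diagonal entries -5, 0, 0.
Counting signs: 1 negative, 2 zero.
Hence Q is negative semidefinite.

negative semidefinite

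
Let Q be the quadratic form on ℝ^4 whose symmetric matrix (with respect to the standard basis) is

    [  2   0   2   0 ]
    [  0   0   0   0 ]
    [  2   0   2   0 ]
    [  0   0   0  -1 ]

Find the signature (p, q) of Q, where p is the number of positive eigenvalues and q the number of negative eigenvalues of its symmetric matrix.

Symmetric row and column elimination reduces A to a congruent diagonal form with pivots 2, 0, 0, -1.
So there are 1 positive, 1 negative, 2 zero pivots.

(1, 1)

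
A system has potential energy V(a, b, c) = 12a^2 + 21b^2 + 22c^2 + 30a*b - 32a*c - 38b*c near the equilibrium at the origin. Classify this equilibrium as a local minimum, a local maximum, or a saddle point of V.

The Hessian at the origin is H = [[24, 30, -32], [30, 42, -38], [-32, -38, 44]].
Symmetric row and column elimination reduces H to a congruent diagonal form with pivots 24, 9/2, 4/9.
That gives 3 positive pivots.
H is positive definite, so the origin is a strict local minimum.

local minimum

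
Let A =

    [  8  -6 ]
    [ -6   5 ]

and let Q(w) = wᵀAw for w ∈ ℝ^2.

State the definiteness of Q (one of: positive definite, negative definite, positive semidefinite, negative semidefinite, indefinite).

positive definite

For the 2×2 matrix [[8, -6], [-6, 5]]: det = 8·5 − (-6)² = 4, trace = 13.
det > 0 so both eigenvalues share the sign of the trace; trace = 13 > 0 ⇒ both positive.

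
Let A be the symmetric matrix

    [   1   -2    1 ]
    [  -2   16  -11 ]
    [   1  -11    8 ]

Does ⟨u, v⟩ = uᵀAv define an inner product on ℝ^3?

yes

Applying the same elementary operations to the rows and columns of A produces a congruent diagonal matrix with entries 1, 12, 1/4.
That gives 3 positive pivots.
Hence Q is positive definite.
⟨·,·⟩ is an inner product exactly when A is positive definite.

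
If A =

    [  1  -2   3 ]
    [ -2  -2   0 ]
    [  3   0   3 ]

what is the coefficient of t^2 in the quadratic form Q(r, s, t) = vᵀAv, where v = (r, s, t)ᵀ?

3

The coefficient of t^2 is the diagonal entry A[3,3] = 3.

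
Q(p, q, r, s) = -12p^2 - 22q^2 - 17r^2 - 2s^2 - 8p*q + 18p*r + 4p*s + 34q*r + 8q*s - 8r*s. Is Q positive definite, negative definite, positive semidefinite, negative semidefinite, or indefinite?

Write A = [[-12, -4, 9, 2], [-4, -22, 17, 4], [9, 17, -17, -4], [2, 4, -4, -2]].
Congruent diagonalization of A (simultaneous row and column reduction) yields pivots -12, -62/3, -95/124, -20/19.
Counting signs: 4 negative.
Hence Q is negative definite.

negative definite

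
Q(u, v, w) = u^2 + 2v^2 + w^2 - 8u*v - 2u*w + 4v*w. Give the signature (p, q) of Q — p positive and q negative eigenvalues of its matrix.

(2, 1)

Write A = [[1, -4, -1], [-4, 2, 2], [-1, 2, 1]].
Symmetric row and column elimination reduces A to a congruent diagonal form with pivots 1, -14, 2/7.
That gives 2 positive, 1 negative pivots.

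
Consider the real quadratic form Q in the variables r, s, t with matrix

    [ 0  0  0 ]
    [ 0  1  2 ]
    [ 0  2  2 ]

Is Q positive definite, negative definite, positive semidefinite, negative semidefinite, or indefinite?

Congruent diagonalization of A (simultaneous row and column reduction) yields pivots 0, 1, -2.
That gives 1 positive, 1 negative, 1 zero pivots.
Hence Q is indefinite.

indefinite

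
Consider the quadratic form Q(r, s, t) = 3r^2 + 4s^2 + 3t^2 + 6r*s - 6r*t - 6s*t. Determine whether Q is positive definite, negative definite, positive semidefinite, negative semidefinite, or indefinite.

positive semidefinite

The associated matrix is A = [[3, 3, -3], [3, 4, -3], [-3, -3, 3]].
Applying the same elementary operations to the rows and columns of A produces a congruent diagonal matrix with entries 3, 1, 0.
So there are 2 positive, 1 zero pivots.
Hence Q is positive semidefinite.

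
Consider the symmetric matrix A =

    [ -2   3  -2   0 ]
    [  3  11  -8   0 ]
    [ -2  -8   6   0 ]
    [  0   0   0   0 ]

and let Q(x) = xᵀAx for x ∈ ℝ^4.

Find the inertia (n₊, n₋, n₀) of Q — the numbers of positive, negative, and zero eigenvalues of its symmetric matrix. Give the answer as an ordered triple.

(2, 1, 1)

Row-reducing A symmetrically gives the diagonal entries -2, 31/2, 6/31, 0.
So there are 2 positive, 1 negative, 1 zero pivots.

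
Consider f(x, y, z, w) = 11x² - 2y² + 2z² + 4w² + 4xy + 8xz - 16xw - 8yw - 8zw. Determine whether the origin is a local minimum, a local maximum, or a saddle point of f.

The Hessian at the origin is H = [[22, 4, 8, -16], [4, -4, 0, -8], [8, 0, 4, -8], [-16, -8, -8, 8]].
Applying the same elementary operations to the rows and columns of H produces a congruent diagonal matrix with entries 22, -52/11, 20/13, 8/5.
That gives 3 positive, 1 negative pivots.
H is indefinite, so the origin is a saddle point.

saddle point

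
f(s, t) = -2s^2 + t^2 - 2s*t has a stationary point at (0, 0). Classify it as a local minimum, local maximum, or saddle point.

saddle point

The Hessian at the origin is H = [[-4, -2], [-2, 2]].
det H = -4·2 − (-2)² = -12 < 0, so H is indefinite.
Therefore the origin is a saddle point.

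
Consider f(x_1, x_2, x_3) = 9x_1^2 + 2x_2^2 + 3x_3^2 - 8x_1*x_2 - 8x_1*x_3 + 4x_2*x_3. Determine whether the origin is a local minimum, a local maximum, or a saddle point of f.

The Hessian at the origin is H = [[18, -8, -8], [-8, 4, 4], [-8, 4, 6]].
Symmetric row and column elimination reduces H to a congruent diagonal form with pivots 18, 4/9, 2.
Counting signs: 3 positive.
H is positive definite, so the origin is a strict local minimum.

local minimum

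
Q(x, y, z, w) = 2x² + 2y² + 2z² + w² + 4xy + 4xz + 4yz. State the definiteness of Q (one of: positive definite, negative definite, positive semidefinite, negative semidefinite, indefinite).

Write A = [[2, 2, 2, 0], [2, 2, 2, 0], [2, 2, 2, 0], [0, 0, 0, 1]].
Row-reducing A symmetrically gives the diagonal entries 2, 0, 0, 1.
Counting signs: 2 positive, 2 zero.
Hence Q is positive semidefinite.

positive semidefinite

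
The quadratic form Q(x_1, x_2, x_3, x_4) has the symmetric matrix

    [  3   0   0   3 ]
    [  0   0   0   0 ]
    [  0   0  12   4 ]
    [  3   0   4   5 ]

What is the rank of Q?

3

Symmetric row and column elimination reduces A to a congruent diagonal form with pivots 3, 0, 12, 2/3.
So there are 3 positive, 1 zero pivots.
The rank is the number of nonzero pivots: 3.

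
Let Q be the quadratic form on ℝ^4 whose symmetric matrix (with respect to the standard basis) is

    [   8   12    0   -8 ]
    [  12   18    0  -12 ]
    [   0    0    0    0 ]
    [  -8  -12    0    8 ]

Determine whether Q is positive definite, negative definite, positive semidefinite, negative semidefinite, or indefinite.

positive semidefinite

Symmetric row and column elimination reduces A to a congruent diagonal form with pivots 8, 0, 0, 0.
That gives 1 positive, 3 zero pivots.
Hence Q is positive semidefinite.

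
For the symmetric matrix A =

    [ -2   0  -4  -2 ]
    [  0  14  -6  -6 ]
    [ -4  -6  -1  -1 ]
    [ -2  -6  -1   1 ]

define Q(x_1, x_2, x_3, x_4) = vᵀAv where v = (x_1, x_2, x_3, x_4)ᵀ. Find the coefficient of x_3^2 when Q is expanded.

The coefficient of x_3^2 is the diagonal entry A[3,3] = -1.

-1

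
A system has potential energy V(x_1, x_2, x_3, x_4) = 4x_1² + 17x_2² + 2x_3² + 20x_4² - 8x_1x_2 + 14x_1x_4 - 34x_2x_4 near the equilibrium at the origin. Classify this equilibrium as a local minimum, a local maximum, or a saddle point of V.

local minimum

The Hessian at the origin is H = [[8, -8, 0, 14], [-8, 34, 0, -34], [0, 0, 4, 0], [14, -34, 0, 40]].
Applying the same elementary operations to the rows and columns of H produces a congruent diagonal matrix with entries 8, 26, 4, 3/26.
Counting signs: 4 positive.
H is positive definite, so the origin is a strict local minimum.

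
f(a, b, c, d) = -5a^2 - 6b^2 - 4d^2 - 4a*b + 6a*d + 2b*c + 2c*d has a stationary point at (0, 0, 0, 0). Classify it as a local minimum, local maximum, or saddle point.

saddle point

The Hessian at the origin is H = [[-10, -4, 0, 6], [-4, -12, 2, 0], [0, 2, 0, 2], [6, 0, 2, -8]].
Applying the same elementary operations to the rows and columns of H produces a congruent diagonal matrix with entries -10, -52/5, 5/13, -10.
So there are 1 positive, 3 negative pivots.
H is indefinite, so the origin is a saddle point.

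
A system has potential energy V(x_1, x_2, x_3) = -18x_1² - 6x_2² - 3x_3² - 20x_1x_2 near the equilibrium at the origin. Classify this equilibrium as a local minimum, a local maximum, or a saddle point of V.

local maximum

The Hessian at the origin is H = [[-36, -20, 0], [-20, -12, 0], [0, 0, -6]].
Row-reducing H symmetrically gives the diagonal entries -36, -8/9, -6.
Counting signs: 3 negative.
H is negative definite, so the origin is a strict local maximum.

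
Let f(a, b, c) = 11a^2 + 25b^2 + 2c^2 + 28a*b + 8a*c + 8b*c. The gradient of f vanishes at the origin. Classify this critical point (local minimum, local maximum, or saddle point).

local minimum

The Hessian at the origin is H = [[22, 28, 8], [28, 50, 8], [8, 8, 4]].
Symmetric row and column elimination reduces H to a congruent diagonal form with pivots 22, 158/11, 60/79.
That gives 3 positive pivots.
H is positive definite, so the origin is a strict local minimum.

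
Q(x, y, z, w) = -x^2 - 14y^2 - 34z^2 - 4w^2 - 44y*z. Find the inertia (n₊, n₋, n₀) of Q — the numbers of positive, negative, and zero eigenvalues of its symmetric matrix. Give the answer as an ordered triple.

Write A = [[-1, 0, 0, 0], [0, -14, -22, 0], [0, -22, -34, 0], [0, 0, 0, -4]].
Row-reducing A symmetrically gives the diagonal entries -1, -14, 4/7, -4.
That gives 1 positive, 3 negative pivots.

(1, 3, 0)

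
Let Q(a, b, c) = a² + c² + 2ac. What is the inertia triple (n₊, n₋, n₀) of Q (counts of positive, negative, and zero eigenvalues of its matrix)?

The associated matrix is A = [[1, 0, 1], [0, 0, 0], [1, 0, 1]].
Row-reducing A symmetrically gives the diagonal entries 1, 0, 0.
So there are 1 positive, 2 zero pivots.

(1, 0, 2)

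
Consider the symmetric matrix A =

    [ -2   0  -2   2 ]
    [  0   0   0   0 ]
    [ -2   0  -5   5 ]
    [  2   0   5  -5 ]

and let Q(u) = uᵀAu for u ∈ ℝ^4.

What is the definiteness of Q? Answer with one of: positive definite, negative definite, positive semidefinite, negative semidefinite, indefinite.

negative semidefinite

Applying the same elementary operations to the rows and columns of A produces a congruent diagonal matrix with entries -2, 0, -3, 0.
Counting signs: 2 negative, 2 zero.
Hence Q is negative semidefinite.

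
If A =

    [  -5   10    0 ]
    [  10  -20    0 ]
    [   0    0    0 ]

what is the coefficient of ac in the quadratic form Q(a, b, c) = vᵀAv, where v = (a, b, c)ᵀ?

0

The coefficient of ac is A[1,3] + A[3,1] = 2·0 = 0.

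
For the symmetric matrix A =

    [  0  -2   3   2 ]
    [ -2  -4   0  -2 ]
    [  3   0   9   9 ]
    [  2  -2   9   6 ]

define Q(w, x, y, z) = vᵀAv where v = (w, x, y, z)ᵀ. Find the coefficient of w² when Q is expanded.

The coefficient of w² is the diagonal entry A[1,1] = 0.

0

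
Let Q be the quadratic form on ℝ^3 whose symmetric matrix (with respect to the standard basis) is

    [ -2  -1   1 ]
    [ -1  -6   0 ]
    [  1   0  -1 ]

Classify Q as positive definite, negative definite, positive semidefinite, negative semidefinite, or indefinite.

Leading principal minors: Δ_1 = -2, Δ_2 = 11, Δ_3 = -5.
The signs alternate starting with Δ_1 < 0, so by Sylvester's criterion Q is negative definite.

negative definite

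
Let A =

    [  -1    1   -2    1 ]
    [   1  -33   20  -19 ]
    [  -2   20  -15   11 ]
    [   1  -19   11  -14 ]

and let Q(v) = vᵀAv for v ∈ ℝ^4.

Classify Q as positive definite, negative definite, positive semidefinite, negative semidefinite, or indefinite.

Row-reducing A symmetrically gives the diagonal entries -1, -32, -7/8, -10/7.
That gives 4 negative pivots.
Hence Q is negative definite.

negative definite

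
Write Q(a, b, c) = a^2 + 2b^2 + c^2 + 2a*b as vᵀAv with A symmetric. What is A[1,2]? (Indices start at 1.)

The coefficient of a·b in Q is 2. For a symmetric A this equals A[1,2] + A[2,1] = 2·A[1,2].
So A[1,2] = 2/2 = 1.

1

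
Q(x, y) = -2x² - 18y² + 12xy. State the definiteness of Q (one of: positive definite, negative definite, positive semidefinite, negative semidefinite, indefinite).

The symmetric matrix of Q is [[-2, 6], [6, -18]].
For the 2×2 matrix [[-2, 6], [6, -18]]: det = -2·-18 − (6)² = 0, trace = -20.
det = 0 so one eigenvalue is zero; the form is semidefinite with the sign of the trace.

negative semidefinite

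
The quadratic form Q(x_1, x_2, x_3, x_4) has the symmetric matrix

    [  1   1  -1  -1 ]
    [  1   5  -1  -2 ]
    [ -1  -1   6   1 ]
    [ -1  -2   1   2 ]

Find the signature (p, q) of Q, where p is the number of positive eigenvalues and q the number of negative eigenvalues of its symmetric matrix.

(4, 0)

Congruent diagonalization of A (simultaneous row and column reduction) yields pivots 1, 4, 5, 3/4.
So there are 4 positive pivots.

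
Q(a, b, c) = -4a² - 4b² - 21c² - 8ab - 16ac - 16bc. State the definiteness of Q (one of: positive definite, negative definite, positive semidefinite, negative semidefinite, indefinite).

The associated matrix is A = [[-4, -4, -8], [-4, -4, -8], [-8, -8, -21]].
Symmetric row and column elimination reduces A to a congruent diagonal form with pivots -4, 0, -5.
Counting signs: 2 negative, 1 zero.
Hence Q is negative semidefinite.

negative semidefinite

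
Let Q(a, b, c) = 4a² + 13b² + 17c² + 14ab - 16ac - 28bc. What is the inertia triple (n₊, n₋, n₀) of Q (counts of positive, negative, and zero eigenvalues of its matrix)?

Write A = [[4, 7, -8], [7, 13, -14], [-8, -14, 17]].
Symmetric row and column elimination reduces A to a congruent diagonal form with pivots 4, 3/4, 1.
That gives 3 positive pivots.

(3, 0, 0)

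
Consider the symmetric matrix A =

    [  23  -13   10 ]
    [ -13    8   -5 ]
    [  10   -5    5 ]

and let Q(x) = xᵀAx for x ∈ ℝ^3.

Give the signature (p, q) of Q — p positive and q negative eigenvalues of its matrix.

Row-reducing A symmetrically gives the diagonal entries 23, 15/23, 0.
Counting signs: 2 positive, 1 zero.

(2, 0)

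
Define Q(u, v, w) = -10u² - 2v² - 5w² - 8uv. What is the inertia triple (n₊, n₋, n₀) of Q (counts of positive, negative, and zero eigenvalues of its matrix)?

(0, 3, 0)

The symmetric matrix is A = [[-10, -4, 0], [-4, -2, 0], [0, 0, -5]].
Congruent diagonalization of A (simultaneous row and column reduction) yields pivots -10, -2/5, -5.
Counting signs: 3 negative.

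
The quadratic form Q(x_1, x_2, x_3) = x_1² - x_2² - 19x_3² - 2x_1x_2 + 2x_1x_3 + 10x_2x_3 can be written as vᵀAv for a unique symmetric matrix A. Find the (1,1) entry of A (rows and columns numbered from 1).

The coefficient of x_1² in Q is 1, and that is exactly A[1,1].

1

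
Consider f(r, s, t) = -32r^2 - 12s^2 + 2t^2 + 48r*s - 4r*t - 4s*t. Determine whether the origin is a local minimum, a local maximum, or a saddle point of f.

The Hessian at the origin is H = [[-64, 48, -4], [48, -24, -4], [-4, -4, 4]].
Row-reducing H symmetrically gives the diagonal entries -64, 12, 1/6.
Counting signs: 2 positive, 1 negative.
H is indefinite, so the origin is a saddle point.

saddle point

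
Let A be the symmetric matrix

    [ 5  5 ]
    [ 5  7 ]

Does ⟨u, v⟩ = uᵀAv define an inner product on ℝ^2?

yes

Row-reducing A symmetrically gives the diagonal entries 5, 2.
That gives 2 positive pivots.
Hence Q is positive definite.
⟨·,·⟩ is an inner product exactly when A is positive definite.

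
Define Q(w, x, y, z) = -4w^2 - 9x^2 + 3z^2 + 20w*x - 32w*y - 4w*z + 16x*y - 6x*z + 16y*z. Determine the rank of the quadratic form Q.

2

The associated matrix is A = [[-4, 10, -16, -2], [10, -9, 8, -3], [-16, 8, 0, 8], [-2, -3, 8, 3]].
Row-reducing A symmetrically gives the diagonal entries -4, 16, 0, 0.
So there are 1 positive, 1 negative, 2 zero pivots.
The rank is the number of nonzero pivots: 2.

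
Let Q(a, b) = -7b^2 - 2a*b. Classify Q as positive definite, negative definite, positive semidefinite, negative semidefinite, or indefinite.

indefinite

The symmetric matrix of Q is [[0, -1], [-1, -7]].
For the 2×2 matrix [[0, -1], [-1, -7]]: det = 0·-7 − (-1)² = -1, trace = -7.
det < 0 so the eigenvalues have opposite signs; the form is indefinite.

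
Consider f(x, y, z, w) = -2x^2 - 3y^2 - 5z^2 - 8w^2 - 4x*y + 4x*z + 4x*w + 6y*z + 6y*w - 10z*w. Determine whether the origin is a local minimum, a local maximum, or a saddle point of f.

local maximum

The Hessian at the origin is H = [[-4, -4, 4, 4], [-4, -6, 6, 6], [4, 6, -10, -10], [4, 6, -10, -16]].
Applying the same elementary operations to the rows and columns of H produces a congruent diagonal matrix with entries -4, -2, -4, -6.
That gives 4 negative pivots.
H is negative definite, so the origin is a strict local maximum.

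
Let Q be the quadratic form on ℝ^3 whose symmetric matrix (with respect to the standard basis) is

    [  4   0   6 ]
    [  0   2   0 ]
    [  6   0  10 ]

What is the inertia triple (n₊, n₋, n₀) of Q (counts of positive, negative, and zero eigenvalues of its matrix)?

Row-reducing A symmetrically gives the diagonal entries 4, 2, 1.
That gives 3 positive pivots.

(3, 0, 0)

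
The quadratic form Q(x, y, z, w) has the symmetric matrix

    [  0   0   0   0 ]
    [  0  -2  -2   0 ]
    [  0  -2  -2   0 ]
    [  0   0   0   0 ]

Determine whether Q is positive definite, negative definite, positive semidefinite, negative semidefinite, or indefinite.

negative semidefinite

Congruent diagonalization of A (simultaneous row and column reduction) yields pivots 0, -2, 0, 0.
That gives 1 negative, 3 zero pivots.
Hence Q is negative semidefinite.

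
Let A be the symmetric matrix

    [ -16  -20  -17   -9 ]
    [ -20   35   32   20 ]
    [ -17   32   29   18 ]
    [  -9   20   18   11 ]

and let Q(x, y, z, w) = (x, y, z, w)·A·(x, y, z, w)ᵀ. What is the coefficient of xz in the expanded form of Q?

-34

The coefficient of xz is A[1,3] + A[3,1] = 2·(-17) = -34.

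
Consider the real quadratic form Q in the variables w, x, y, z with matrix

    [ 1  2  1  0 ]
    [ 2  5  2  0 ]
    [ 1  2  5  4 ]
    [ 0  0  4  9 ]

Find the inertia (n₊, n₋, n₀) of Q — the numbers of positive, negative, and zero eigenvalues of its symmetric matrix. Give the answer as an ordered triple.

(4, 0, 0)

Symmetric row and column elimination reduces A to a congruent diagonal form with pivots 1, 1, 4, 5.
Counting signs: 4 positive.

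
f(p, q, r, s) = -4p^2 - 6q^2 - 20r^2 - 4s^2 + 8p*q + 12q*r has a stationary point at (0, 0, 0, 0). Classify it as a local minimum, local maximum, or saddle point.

The Hessian at the origin is H = [[-8, 8, 0, 0], [8, -12, 12, 0], [0, 12, -40, 0], [0, 0, 0, -8]].
Applying the same elementary operations to the rows and columns of H produces a congruent diagonal matrix with entries -8, -4, -4, -8.
So there are 4 negative pivots.
H is negative definite, so the origin is a strict local maximum.

local maximum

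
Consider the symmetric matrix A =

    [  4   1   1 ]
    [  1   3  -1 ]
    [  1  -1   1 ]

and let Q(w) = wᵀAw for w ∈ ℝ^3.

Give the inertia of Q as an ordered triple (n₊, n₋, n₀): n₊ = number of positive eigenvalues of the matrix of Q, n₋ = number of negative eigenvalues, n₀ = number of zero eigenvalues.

An LDLᵀ factorisation of A has diagonal entries 4, 11/4, 2/11.
That gives 3 positive pivots.

(3, 0, 0)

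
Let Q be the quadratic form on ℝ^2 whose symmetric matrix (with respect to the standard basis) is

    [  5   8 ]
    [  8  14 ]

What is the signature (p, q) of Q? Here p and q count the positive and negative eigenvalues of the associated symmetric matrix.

(2, 0)

Applying the same elementary operations to the rows and columns of A produces a congruent diagonal matrix with entries 5, 6/5.
Counting signs: 2 positive.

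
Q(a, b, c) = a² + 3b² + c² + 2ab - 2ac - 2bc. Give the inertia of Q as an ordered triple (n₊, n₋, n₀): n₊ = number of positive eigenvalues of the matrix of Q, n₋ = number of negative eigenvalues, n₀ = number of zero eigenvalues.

The symmetric matrix is A = [[1, 1, -1], [1, 3, -1], [-1, -1, 1]].
Congruent diagonalization of A (simultaneous row and column reduction) yields pivots 1, 2, 0.
That gives 2 positive, 1 zero pivots.

(2, 0, 1)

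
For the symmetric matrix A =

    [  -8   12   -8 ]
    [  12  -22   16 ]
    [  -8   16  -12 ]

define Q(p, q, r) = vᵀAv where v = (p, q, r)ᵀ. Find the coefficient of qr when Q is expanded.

32

The coefficient of qr is A[2,3] + A[3,2] = 2·16 = 32.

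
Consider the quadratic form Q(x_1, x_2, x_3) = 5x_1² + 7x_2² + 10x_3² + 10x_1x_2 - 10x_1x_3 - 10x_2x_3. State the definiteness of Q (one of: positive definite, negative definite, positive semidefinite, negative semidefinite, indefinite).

positive definite

The symmetric matrix is A = [[5, 5, -5], [5, 7, -5], [-5, -5, 10]].
An LDLᵀ factorisation of A has diagonal entries 5, 2, 5.
Counting signs: 3 positive.
Hence Q is positive definite.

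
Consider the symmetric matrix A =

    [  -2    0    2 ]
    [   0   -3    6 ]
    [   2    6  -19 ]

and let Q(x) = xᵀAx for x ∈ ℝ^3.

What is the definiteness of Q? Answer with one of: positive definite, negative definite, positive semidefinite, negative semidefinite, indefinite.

negative definite

Row-reducing A symmetrically gives the diagonal entries -2, -3, -5.
Counting signs: 3 negative.
Hence Q is negative definite.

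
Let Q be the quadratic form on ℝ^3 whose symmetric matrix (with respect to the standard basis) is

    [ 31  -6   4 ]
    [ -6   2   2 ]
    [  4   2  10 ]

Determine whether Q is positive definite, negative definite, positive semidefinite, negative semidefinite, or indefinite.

Leading principal minors: Δ_1 = 31, Δ_2 = 26, Δ_3 = 8.
All leading principal minors are positive, so by Sylvester's criterion Q is positive definite.

positive definite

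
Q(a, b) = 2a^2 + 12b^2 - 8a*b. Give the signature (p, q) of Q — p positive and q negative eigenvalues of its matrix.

The associated matrix is A = [[2, -4], [-4, 12]].
Congruent diagonalization of A (simultaneous row and column reduction) yields pivots 2, 4.
That gives 2 positive pivots.

(2, 0)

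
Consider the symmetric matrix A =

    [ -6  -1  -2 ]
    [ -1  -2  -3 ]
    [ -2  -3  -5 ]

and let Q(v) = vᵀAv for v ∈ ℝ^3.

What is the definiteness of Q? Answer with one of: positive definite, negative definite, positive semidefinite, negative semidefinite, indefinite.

negative definite

Leading principal minors: Δ_1 = -6, Δ_2 = 11, Δ_3 = -5.
The signs alternate starting with Δ_1 < 0, so by Sylvester's criterion Q is negative definite.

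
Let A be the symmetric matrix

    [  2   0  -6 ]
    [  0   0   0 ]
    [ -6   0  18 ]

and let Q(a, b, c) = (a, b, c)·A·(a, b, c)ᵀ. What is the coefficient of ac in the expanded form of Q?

-12

The coefficient of ac is A[1,3] + A[3,1] = 2·(-6) = -12.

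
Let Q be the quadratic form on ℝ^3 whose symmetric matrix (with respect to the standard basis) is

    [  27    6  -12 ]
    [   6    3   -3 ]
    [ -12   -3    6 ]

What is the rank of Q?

3

An LDLᵀ factorisation of A has diagonal entries 27, 5/3, 3/5.
So there are 3 positive pivots.
The rank is the number of nonzero pivots: 3.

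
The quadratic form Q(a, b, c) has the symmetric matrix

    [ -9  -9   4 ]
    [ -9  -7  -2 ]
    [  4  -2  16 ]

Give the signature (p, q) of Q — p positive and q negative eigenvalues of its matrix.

Applying the same elementary operations to the rows and columns of A produces a congruent diagonal matrix with entries -9, 2, -2/9.
Counting signs: 1 positive, 2 negative.

(1, 2)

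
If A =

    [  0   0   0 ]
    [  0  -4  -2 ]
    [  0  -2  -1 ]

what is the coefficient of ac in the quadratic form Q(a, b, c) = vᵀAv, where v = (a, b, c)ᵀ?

0

The coefficient of ac is A[1,3] + A[3,1] = 2·0 = 0.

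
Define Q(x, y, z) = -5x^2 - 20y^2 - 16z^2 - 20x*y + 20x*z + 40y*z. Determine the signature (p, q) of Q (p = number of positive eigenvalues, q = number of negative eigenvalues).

The symmetric matrix is A = [[-5, -10, 10], [-10, -20, 20], [10, 20, -16]].
Symmetric row and column elimination reduces A to a congruent diagonal form with pivots -5, 0, 4.
That gives 1 positive, 1 negative, 1 zero pivots.

(1, 1)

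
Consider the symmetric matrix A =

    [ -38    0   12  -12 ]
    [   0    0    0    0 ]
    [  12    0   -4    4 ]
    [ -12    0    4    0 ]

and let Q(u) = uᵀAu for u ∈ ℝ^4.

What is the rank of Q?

Congruent diagonalization of A (simultaneous row and column reduction) yields pivots -38, 0, -4/19, 4.
So there are 1 positive, 2 negative, 1 zero pivots.
The rank is the number of nonzero pivots: 3.

3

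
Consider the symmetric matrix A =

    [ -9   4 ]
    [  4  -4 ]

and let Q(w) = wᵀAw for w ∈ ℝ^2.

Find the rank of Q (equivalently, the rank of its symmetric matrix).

Applying the same elementary operations to the rows and columns of A produces a congruent diagonal matrix with entries -9, -20/9.
That gives 2 negative pivots.
The rank is the number of nonzero pivots: 2.

2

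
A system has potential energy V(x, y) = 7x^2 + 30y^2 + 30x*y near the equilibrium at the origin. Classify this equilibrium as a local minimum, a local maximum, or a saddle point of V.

The Hessian at the origin is H = [[14, 30], [30, 60]].
det H = 14·60 − (30)² = -60 < 0, so H is indefinite.
Therefore the origin is a saddle point.

saddle point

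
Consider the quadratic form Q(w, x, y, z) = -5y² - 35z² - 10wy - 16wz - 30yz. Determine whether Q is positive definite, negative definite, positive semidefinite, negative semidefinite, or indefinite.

The symmetric matrix is A = [[0, 0, -5, -8], [0, 0, 0, 0], [-5, 0, -5, -15], [-8, 0, -15, -35]].
A is congruent to a diagonal matrix with 2 positive, 1 negative and 1 zero entries, so Q is indefinite.

indefinite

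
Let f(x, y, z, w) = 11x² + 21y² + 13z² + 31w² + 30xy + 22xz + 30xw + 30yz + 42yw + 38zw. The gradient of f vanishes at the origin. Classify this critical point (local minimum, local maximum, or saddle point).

The Hessian at the origin is H = [[22, 30, 22, 30], [30, 42, 30, 42], [22, 30, 26, 38], [30, 42, 38, 62]].
Congruent diagonalization of H (simultaneous row and column reduction) yields pivots 22, 12/11, 4, 4.
That gives 4 positive pivots.
H is positive definite, so the origin is a strict local minimum.

local minimum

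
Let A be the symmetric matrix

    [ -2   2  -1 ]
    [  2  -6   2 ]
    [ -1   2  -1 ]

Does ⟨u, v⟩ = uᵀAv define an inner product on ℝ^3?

Leading principal minors: Δ_1 = -2, Δ_2 = 8, Δ_3 = -2.
The signs alternate starting with Δ_1 < 0, so by Sylvester's criterion Q is negative definite.
⟨·,·⟩ is an inner product exactly when A is positive definite.

no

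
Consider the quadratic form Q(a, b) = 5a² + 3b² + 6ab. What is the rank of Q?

2

The associated matrix is A = [[5, 3], [3, 3]].
Symmetric row and column elimination reduces A to a congruent diagonal form with pivots 5, 6/5.
So there are 2 positive pivots.
The rank is the number of nonzero pivots: 2.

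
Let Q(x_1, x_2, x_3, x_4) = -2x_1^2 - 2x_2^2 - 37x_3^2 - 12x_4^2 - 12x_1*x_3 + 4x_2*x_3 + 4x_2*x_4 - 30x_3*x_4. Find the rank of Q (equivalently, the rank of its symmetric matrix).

The associated matrix is A = [[-2, 0, -6, 0], [0, -2, 2, 2], [-6, 2, -37, -15], [0, 2, -15, -12]].
Congruent diagonalization of A (simultaneous row and column reduction) yields pivots -2, -2, -17, -1/17.
That gives 4 negative pivots.
The rank is the number of nonzero pivots: 4.

4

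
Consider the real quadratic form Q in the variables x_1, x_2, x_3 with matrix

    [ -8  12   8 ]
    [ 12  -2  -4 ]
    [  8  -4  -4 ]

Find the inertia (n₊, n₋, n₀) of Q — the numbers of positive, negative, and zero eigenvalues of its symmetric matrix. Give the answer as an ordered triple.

Row-reducing A symmetrically gives the diagonal entries -8, 16, 0.
Counting signs: 1 positive, 1 negative, 1 zero.

(1, 1, 1)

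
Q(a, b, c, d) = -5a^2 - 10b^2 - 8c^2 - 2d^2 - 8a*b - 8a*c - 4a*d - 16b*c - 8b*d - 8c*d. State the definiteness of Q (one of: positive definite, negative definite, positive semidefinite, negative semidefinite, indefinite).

Write A = [[-5, -4, -4, -2], [-4, -10, -8, -4], [-4, -8, -8, -4], [-2, -4, -4, -2]].
Congruent diagonalization of A (simultaneous row and column reduction) yields pivots -5, -34/5, -24/17, 0.
That gives 3 negative, 1 zero pivots.
Hence Q is negative semidefinite.

negative semidefinite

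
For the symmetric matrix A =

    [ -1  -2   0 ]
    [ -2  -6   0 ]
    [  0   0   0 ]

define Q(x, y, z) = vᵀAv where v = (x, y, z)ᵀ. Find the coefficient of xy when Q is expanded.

-4

The coefficient of xy is A[1,2] + A[2,1] = 2·(-2) = -4.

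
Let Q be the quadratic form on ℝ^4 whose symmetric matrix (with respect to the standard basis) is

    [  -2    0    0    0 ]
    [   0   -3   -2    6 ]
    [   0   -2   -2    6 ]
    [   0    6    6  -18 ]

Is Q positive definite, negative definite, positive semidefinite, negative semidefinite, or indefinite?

negative semidefinite

Applying the same elementary operations to the rows and columns of A produces a congruent diagonal matrix with entries -2, -3, -2/3, 0.
Counting signs: 3 negative, 1 zero.
Hence Q is negative semidefinite.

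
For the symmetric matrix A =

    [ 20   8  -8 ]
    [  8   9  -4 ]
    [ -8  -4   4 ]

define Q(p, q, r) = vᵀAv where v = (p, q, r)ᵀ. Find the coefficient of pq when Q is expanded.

16

The coefficient of pq is A[1,2] + A[2,1] = 2·8 = 16.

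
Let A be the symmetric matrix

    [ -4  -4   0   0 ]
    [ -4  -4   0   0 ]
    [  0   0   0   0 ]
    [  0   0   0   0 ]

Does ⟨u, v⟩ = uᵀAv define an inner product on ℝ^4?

no

Row-reducing A symmetrically gives the diagonal entries -4, 0, 0, 0.
That gives 1 negative, 3 zero pivots.
Hence Q is negative semidefinite.
⟨·,·⟩ is an inner product exactly when A is positive definite.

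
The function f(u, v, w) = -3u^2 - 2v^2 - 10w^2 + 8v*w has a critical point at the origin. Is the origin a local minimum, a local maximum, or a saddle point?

local maximum

The Hessian at the origin is H = [[-6, 0, 0], [0, -4, 8], [0, 8, -20]].
An LDLᵀ factorisation of H has diagonal entries -6, -4, -4.
Counting signs: 3 negative.
H is negative definite, so the origin is a strict local maximum.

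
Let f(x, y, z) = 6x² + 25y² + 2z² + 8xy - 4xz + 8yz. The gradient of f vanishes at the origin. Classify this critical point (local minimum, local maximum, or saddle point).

The Hessian at the origin is H = [[12, 8, -4], [8, 50, 8], [-4, 8, 4]].
Congruent diagonalization of H (simultaneous row and column reduction) yields pivots 12, 134/3, 8/67.
So there are 3 positive pivots.
H is positive definite, so the origin is a strict local minimum.

local minimum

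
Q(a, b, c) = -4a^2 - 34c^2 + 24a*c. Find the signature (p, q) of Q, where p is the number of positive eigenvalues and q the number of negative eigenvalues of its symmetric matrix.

(1, 1)

The associated matrix is A = [[-4, 0, 12], [0, 0, 0], [12, 0, -34]].
Applying the same elementary operations to the rows and columns of A produces a congruent diagonal matrix with entries -4, 0, 2.
Counting signs: 1 positive, 1 negative, 1 zero.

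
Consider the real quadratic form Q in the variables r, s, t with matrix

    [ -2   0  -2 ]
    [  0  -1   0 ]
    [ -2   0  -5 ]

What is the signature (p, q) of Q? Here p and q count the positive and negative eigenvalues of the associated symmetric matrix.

(0, 3)

Applying the same elementary operations to the rows and columns of A produces a congruent diagonal matrix with entries -2, -1, -3.
That gives 3 negative pivots.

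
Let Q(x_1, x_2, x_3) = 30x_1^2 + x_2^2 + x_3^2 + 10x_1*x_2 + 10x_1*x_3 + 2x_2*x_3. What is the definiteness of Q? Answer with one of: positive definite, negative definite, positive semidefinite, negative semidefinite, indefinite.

The symmetric matrix is A = [[30, 5, 5], [5, 1, 1], [5, 1, 1]].
Congruent diagonalization of A (simultaneous row and column reduction) yields pivots 30, 1/6, 0.
That gives 2 positive, 1 zero pivots.
Hence Q is positive semidefinite.

positive semidefinite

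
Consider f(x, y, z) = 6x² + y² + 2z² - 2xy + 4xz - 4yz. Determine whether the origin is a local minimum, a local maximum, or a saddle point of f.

The Hessian at the origin is H = [[12, -2, 4], [-2, 2, -4], [4, -4, 4]].
Row-reducing H symmetrically gives the diagonal entries 12, 5/3, -4.
That gives 2 positive, 1 negative pivots.
H is indefinite, so the origin is a saddle point.

saddle point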